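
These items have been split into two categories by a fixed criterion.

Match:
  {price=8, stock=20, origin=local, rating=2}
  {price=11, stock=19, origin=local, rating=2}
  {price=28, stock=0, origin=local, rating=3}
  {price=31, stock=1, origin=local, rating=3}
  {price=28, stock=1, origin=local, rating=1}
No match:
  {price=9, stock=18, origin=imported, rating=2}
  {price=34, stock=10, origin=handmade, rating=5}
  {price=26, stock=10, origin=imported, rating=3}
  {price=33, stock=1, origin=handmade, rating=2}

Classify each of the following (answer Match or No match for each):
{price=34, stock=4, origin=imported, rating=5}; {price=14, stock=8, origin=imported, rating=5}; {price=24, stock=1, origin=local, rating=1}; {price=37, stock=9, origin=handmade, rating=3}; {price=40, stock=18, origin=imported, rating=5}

One predicate separates the groups cleanly: origin is local.

No match, No match, Match, No match, No match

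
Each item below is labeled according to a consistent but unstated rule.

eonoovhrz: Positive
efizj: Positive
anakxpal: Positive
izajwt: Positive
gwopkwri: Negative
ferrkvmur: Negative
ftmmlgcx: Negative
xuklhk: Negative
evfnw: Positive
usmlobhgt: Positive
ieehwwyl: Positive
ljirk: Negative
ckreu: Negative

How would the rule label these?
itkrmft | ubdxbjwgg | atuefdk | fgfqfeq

Positive, Positive, Positive, Negative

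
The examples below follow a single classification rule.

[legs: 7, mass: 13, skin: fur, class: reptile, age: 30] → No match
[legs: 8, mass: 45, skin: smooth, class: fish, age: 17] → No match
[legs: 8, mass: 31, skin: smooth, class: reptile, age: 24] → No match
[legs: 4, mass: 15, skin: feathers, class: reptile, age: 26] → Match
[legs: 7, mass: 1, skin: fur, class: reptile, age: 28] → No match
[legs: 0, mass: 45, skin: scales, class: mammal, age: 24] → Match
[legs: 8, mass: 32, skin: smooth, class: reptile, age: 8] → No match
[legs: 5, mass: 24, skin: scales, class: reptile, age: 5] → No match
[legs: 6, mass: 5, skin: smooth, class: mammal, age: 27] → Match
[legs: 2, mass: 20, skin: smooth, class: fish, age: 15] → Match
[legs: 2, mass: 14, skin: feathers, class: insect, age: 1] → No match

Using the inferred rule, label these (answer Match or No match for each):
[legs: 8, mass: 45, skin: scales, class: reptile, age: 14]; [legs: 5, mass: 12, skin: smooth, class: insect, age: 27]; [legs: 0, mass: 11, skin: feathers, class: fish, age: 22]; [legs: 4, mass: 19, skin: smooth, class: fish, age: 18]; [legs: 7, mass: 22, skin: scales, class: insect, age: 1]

No match, Match, Match, Match, No match

Every 'Match' example satisfies: legs ≤ 6 AND age ≥ 8. None of the 'No match' examples do.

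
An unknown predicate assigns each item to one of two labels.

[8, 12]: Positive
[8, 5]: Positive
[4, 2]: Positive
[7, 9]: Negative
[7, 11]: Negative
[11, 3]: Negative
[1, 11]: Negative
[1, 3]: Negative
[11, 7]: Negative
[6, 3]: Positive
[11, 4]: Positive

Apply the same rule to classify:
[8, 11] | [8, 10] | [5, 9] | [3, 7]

Positive, Positive, Negative, Negative

One predicate separates the groups cleanly: product is even.
Positive: [8, 11], since 8·11 = 88. Positive: [8, 10], since 8·10 = 80. Negative: [5, 9], since 5·9 = 45. Negative: [3, 7], since 3·7 = 21.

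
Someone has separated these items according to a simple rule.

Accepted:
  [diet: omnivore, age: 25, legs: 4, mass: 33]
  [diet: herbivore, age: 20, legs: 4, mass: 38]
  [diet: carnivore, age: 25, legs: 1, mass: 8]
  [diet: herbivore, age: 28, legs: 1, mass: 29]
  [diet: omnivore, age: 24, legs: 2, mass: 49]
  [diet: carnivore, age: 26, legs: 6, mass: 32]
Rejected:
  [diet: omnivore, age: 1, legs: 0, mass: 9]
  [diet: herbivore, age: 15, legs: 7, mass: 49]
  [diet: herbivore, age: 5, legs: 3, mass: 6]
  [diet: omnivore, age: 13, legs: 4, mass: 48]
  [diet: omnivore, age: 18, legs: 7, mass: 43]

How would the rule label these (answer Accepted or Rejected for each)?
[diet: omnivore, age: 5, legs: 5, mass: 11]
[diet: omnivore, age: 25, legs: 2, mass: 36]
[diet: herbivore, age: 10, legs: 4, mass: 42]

Rejected, Accepted, Rejected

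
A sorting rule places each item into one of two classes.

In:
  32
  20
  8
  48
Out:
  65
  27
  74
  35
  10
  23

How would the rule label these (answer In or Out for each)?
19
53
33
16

Looking at the examples, the only property every 'In' case has and every 'Out' case lacks is: multiple of 4.
19: 19 = 4·4 + 3, does not pass → Out. 53: 53 = 4·13 + 1, does not pass → Out. 33: 33 = 4·8 + 1, does not pass → Out. 16: 16 = 4·4, matches → In.

Out, Out, Out, In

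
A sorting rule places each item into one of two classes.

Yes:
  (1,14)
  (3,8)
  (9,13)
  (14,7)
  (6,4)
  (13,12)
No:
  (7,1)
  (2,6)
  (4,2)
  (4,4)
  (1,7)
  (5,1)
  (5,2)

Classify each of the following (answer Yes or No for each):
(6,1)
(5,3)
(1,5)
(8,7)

No, No, No, Yes

The distinguishing property — sum ≥ 10 — holds for all the 'Yes' cases and none of the 'No' cases.
No: (6,1), since 6+1 = 7. No: (5,3), since 5+3 = 8. No: (1,5), since 1+5 = 6. Yes: (8,7), since 8+7 = 15.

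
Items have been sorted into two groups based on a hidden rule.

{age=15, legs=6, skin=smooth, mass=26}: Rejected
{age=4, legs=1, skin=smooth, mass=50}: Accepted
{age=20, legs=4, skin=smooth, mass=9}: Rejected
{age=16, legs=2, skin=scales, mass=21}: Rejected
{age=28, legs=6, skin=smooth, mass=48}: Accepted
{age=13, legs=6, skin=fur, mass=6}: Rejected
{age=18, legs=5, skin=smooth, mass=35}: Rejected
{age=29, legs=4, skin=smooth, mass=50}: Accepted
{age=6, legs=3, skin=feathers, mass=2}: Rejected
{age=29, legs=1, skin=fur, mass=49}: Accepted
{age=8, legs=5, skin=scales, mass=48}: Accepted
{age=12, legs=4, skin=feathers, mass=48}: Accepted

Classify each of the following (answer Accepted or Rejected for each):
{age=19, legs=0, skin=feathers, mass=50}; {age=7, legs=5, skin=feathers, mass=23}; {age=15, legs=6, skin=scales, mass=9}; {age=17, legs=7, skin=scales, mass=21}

Accepted, Rejected, Rejected, Rejected

One predicate separates the groups cleanly: mass ≥ 48.
{age=19, legs=0, skin=feathers, mass=50} — mass = 50, hence Accepted.
{age=7, legs=5, skin=feathers, mass=23} — mass = 23, hence Rejected.
{age=15, legs=6, skin=scales, mass=9} — mass = 9, hence Rejected.
{age=17, legs=7, skin=scales, mass=21} — mass = 21, hence Rejected.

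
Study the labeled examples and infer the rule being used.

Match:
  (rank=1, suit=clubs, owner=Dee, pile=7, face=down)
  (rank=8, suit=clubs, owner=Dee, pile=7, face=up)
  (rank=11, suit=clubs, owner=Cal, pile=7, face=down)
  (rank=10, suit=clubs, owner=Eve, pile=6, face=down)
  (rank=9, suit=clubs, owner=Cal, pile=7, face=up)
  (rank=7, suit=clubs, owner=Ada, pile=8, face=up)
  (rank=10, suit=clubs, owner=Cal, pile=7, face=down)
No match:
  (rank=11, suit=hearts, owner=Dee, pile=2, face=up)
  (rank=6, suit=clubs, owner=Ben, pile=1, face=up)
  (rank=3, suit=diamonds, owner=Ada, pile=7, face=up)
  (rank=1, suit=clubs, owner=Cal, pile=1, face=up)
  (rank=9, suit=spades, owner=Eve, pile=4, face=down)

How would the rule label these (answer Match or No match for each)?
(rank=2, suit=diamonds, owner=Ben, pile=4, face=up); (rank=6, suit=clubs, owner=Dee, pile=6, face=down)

One predicate separates the groups cleanly: suit is clubs AND pile ≥ 2.
(rank=2, suit=diamonds, owner=Ben, pile=4, face=up) → suit is diamonds, pile = 4 → No match.
(rank=6, suit=clubs, owner=Dee, pile=6, face=down) → suit is clubs, pile = 6 → Match.

No match, Match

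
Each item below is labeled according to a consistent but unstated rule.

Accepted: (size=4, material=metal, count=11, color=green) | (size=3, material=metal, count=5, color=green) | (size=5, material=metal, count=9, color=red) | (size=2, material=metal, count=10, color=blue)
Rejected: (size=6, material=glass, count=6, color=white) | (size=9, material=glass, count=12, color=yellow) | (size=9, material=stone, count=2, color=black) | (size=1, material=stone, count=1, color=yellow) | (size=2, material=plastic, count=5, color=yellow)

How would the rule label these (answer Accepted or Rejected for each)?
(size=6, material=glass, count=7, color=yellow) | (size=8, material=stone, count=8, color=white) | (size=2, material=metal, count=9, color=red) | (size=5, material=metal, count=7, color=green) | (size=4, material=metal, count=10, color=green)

Rejected, Rejected, Accepted, Accepted, Accepted

All 'Accepted' examples share one property — material is metal — and every 'Rejected' example lacks it.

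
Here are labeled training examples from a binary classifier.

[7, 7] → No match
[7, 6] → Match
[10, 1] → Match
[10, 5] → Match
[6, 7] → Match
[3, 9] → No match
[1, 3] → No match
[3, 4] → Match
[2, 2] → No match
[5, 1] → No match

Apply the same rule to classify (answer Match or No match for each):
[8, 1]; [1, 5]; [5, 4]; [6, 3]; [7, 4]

Match, No match, Match, Match, Match

Looking at the examples, the only property every 'Match' case has and every 'No match' case lacks is: sum is odd.
[8, 1]: Match (8+1 = 9). [1, 5]: No match (1+5 = 6). [5, 4]: Match (5+4 = 9). [6, 3]: Match (6+3 = 9). [7, 4]: Match (7+4 = 11).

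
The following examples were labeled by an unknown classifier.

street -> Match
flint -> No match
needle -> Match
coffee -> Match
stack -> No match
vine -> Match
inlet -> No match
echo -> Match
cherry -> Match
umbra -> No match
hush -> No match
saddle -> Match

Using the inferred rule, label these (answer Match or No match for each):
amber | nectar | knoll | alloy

No match, Match, No match, No match

The pattern is that an item is 'Match' exactly when: even length AND contains 'e'.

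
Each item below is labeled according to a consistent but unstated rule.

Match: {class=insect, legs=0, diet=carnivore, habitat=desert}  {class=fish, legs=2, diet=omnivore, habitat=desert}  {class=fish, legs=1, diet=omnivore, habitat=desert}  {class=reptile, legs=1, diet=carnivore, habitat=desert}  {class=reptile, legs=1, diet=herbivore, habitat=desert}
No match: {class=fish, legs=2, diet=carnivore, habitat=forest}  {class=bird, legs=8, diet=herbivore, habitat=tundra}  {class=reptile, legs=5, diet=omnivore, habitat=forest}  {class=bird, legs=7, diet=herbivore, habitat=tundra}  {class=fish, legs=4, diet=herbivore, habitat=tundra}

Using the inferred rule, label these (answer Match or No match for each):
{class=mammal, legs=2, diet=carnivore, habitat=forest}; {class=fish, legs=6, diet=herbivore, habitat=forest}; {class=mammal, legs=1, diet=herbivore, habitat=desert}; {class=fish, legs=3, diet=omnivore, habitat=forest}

The simplest hypothesis consistent with all the labels is: habitat is desert.
{class=mammal, legs=2, diet=carnivore, habitat=forest} → habitat is forest → No match.
{class=fish, legs=6, diet=herbivore, habitat=forest} → habitat is forest → No match.
{class=mammal, legs=1, diet=herbivore, habitat=desert} → habitat is desert → Match.
{class=fish, legs=3, diet=omnivore, habitat=forest} → habitat is forest → No match.

No match, No match, Match, No match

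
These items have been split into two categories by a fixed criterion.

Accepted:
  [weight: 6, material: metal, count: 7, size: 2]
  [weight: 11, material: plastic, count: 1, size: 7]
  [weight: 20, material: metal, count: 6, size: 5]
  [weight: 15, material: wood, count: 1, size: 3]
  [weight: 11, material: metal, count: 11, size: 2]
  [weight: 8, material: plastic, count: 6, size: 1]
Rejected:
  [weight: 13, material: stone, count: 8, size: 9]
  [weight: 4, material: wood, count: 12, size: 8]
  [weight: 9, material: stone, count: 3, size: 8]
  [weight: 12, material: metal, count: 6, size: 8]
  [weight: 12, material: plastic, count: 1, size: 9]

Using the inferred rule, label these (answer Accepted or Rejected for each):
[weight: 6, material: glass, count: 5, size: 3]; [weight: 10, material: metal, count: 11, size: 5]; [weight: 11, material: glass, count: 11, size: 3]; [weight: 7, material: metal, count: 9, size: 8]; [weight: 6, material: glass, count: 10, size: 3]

Accepted, Accepted, Accepted, Rejected, Accepted

One predicate separates the groups cleanly: size ≤ 7.
[weight: 6, material: glass, count: 5, size: 3]: size = 3 — checks out, so Accepted.
[weight: 10, material: metal, count: 11, size: 5]: size = 5 — checks out, so Accepted.
[weight: 11, material: glass, count: 11, size: 3]: size = 3 — checks out, so Accepted.
[weight: 7, material: metal, count: 9, size: 8]: size = 8 — does not pass, so Rejected.
[weight: 6, material: glass, count: 10, size: 3]: size = 3 — checks out, so Accepted.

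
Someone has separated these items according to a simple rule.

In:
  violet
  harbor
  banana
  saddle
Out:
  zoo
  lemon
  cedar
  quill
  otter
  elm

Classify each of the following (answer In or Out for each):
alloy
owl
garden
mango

Out, Out, In, Out

The classifier is using: even length.
alloy — length 5, hence Out. owl — length 3, hence Out. garden — length 6, hence In. mango — length 5, hence Out.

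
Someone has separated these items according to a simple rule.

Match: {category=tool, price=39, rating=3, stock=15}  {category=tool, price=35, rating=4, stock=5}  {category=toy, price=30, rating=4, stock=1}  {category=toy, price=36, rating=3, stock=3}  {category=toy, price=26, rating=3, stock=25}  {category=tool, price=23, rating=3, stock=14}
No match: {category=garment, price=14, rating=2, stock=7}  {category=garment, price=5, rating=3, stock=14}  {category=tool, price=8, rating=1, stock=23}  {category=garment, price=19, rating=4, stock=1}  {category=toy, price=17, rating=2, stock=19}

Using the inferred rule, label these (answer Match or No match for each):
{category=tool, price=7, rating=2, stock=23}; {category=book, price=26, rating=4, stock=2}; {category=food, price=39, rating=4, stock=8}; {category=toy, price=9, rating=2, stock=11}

Every 'Match' example satisfies: price ≥ 23. None of the 'No match' examples do.
{category=tool, price=7, rating=2, stock=23}: No match (price = 7).
{category=book, price=26, rating=4, stock=2}: Match (price = 26).
{category=food, price=39, rating=4, stock=8}: Match (price = 39).
{category=toy, price=9, rating=2, stock=11}: No match (price = 9).

No match, Match, Match, No match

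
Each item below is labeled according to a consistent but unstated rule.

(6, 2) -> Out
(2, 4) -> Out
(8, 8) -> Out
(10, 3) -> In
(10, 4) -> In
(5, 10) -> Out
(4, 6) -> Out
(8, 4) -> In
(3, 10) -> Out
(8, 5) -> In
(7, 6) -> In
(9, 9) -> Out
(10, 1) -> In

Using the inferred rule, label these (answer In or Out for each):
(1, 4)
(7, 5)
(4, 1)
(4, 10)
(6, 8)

Out, In, Out, Out, Out

The classifier is using: first > second AND sum ≥ 10.
(1, 4) — 1 < 4, 1+4 = 5, hence Out.
(7, 5) — 7 > 5, 7+5 = 12, hence In.
(4, 1) — 4 > 1, 4+1 = 5, hence Out.
(4, 10) — 4 < 10, 4+10 = 14, hence Out.
(6, 8) — 6 < 8, 6+8 = 14, hence Out.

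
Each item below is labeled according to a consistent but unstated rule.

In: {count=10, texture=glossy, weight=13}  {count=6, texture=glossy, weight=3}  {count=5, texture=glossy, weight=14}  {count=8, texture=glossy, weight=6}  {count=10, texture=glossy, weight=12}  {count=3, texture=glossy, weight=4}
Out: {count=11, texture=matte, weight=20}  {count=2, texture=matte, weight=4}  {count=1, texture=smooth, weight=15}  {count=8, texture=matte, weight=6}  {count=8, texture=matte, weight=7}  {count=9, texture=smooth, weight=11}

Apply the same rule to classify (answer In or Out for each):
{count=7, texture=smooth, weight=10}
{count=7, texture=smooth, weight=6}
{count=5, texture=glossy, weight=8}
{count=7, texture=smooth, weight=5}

Out, Out, In, Out

A rule that fits every label: texture is glossy — true of each 'In' example, false of each 'Out' one.
{count=7, texture=smooth, weight=10}: texture is smooth — does not fit, so Out.
{count=7, texture=smooth, weight=6}: texture is smooth — does not fit, so Out.
{count=5, texture=glossy, weight=8}: texture is glossy — satisfies this, so In.
{count=7, texture=smooth, weight=5}: texture is smooth — does not fit, so Out.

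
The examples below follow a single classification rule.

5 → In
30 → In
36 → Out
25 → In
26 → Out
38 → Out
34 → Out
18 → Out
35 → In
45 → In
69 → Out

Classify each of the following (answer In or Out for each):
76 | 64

Every 'In' example satisfies: multiple of 5. None of the 'Out' examples do.

Out, Out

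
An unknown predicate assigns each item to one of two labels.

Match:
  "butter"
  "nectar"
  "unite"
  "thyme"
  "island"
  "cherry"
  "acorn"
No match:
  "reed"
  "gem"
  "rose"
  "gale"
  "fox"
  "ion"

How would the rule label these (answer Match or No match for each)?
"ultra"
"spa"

Match, No match

The pattern is that an item is 'Match' exactly when: length ≥ 5.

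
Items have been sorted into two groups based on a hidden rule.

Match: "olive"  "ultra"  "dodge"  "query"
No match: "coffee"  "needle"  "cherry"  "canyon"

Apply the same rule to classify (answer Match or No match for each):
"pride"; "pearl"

Match, Match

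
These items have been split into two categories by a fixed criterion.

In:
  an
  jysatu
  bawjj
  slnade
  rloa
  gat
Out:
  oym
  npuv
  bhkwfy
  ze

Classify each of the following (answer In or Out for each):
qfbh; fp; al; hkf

Out, Out, In, Out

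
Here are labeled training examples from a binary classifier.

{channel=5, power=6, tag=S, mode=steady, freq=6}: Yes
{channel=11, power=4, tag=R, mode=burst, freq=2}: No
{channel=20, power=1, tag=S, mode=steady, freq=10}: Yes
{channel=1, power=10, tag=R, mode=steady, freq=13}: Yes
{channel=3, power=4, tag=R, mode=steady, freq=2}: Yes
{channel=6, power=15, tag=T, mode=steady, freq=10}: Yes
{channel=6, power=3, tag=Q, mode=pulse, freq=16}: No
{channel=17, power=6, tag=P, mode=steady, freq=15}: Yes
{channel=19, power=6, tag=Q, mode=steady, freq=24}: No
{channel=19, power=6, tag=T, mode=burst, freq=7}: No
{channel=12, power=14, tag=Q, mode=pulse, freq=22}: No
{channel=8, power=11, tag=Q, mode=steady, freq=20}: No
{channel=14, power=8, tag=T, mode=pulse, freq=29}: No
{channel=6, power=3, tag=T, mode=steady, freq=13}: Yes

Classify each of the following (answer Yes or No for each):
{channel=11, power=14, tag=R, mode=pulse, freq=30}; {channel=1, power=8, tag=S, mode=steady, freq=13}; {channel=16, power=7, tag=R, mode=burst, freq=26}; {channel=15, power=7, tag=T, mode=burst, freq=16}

No, Yes, No, No

Rule: mode is steady AND freq ≤ 15. This holds for each 'Yes' example and fails for each 'No' one.
{channel=11, power=14, tag=R, mode=pulse, freq=30} — mode is pulse, freq = 30, hence No.
{channel=1, power=8, tag=S, mode=steady, freq=13} — mode is steady, freq = 13, hence Yes.
{channel=16, power=7, tag=R, mode=burst, freq=26} — mode is burst, freq = 26, hence No.
{channel=15, power=7, tag=T, mode=burst, freq=16} — mode is burst, freq = 16, hence No.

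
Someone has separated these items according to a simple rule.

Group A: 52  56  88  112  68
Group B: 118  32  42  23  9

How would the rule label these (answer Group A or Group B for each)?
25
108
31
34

Group B, Group A, Group B, Group B

Rule: multiple of 4 AND at least 42. This holds for each 'Group A' example and fails for each 'Group B' one.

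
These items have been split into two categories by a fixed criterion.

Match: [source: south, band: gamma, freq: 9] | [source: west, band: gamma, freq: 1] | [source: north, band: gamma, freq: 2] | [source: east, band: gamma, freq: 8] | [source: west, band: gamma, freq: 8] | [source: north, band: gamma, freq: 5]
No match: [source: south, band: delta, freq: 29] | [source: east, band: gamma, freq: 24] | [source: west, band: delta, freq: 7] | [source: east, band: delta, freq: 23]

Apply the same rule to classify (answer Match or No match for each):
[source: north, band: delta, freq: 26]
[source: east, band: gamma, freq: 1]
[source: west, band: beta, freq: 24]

Rule: band is gamma AND freq ≤ 9. This holds for each 'Match' example and fails for each 'No match' one.
No match: [source: north, band: delta, freq: 26], since band is delta, freq = 26. Match: [source: east, band: gamma, freq: 1], since band is gamma, freq = 1. No match: [source: west, band: beta, freq: 24], since band is beta, freq = 24.

No match, Match, No match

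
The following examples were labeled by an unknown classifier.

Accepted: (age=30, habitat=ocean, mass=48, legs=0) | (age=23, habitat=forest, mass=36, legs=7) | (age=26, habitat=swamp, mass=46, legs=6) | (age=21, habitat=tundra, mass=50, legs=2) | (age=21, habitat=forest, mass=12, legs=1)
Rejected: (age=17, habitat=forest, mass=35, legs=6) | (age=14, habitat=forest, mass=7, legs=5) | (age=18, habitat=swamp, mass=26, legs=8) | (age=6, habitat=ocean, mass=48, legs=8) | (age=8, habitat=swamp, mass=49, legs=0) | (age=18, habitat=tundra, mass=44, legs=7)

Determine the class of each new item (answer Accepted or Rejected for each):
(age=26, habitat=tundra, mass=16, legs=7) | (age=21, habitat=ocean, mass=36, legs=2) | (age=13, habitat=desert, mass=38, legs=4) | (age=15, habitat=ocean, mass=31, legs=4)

All 'Accepted' examples share one property — age ≥ 21 — and every 'Rejected' example lacks it.

Accepted, Accepted, Rejected, Rejected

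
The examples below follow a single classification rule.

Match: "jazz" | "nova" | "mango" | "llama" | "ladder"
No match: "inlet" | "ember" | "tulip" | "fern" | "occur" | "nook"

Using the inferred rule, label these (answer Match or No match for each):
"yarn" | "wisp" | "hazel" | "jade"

Match, No match, Match, Match

Every 'Match' example satisfies: contains 'a'. None of the 'No match' examples do.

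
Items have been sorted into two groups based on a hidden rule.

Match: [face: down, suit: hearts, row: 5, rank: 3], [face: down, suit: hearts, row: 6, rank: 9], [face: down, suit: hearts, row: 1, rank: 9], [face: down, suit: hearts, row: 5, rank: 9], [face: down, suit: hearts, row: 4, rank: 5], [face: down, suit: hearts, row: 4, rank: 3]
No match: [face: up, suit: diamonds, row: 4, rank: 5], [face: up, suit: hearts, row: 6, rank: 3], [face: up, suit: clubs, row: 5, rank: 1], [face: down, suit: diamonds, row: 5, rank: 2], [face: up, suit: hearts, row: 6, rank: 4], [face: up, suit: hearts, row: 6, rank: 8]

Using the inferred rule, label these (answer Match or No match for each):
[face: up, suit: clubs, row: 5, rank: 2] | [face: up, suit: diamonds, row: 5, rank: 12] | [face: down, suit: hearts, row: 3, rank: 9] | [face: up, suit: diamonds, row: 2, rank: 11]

A rule that fits every label: suit is hearts AND face is down — true of each 'Match' example, false of each 'No match' one.
No match: [face: up, suit: clubs, row: 5, rank: 2], since suit is clubs, face is up.
No match: [face: up, suit: diamonds, row: 5, rank: 12], since suit is diamonds, face is up.
Match: [face: down, suit: hearts, row: 3, rank: 9], since suit is hearts, face is down.
No match: [face: up, suit: diamonds, row: 2, rank: 11], since suit is diamonds, face is up.

No match, No match, Match, No match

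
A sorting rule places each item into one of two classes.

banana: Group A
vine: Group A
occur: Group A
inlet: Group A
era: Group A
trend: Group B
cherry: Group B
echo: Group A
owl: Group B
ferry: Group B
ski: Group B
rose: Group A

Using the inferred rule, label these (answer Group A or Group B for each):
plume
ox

All 'Group A' examples share one property — has ≥ 2 vowels — and every 'Group B' example lacks it.
plume — 2 vowels, hence Group A.
ox — 1 vowel, hence Group B.

Group A, Group B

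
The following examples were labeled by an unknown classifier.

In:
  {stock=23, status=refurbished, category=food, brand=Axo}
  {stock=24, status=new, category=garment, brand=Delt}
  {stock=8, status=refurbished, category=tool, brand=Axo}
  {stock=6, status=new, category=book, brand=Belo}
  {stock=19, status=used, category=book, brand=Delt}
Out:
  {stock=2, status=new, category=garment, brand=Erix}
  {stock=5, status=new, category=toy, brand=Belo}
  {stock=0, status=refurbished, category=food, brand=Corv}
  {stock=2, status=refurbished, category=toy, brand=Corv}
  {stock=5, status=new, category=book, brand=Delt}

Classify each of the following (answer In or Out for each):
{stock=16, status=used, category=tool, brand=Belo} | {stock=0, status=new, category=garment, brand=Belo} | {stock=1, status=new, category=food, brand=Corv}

In, Out, Out

The classifier is using: stock ≥ 6.
{stock=16, status=used, category=tool, brand=Belo}: stock = 16 — checks out, so In. {stock=0, status=new, category=garment, brand=Belo}: stock = 0 — does not fit, so Out. {stock=1, status=new, category=food, brand=Corv}: stock = 1 — does not fit, so Out.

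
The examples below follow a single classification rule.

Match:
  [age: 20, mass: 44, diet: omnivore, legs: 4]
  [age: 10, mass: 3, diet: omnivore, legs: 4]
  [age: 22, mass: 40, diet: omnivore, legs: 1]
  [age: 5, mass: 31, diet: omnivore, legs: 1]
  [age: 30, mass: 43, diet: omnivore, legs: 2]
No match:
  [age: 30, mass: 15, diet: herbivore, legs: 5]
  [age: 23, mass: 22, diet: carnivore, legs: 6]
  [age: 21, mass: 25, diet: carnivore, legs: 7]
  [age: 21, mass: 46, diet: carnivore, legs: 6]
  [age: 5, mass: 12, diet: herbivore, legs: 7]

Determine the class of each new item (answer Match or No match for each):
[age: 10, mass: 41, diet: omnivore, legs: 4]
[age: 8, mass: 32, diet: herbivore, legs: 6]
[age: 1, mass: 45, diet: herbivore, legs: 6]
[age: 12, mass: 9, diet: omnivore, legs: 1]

All 'Match' examples share one property — diet is omnivore — and every 'No match' example lacks it.
[age: 10, mass: 41, diet: omnivore, legs: 4]: diet is omnivore — meets the rule, so Match.
[age: 8, mass: 32, diet: herbivore, legs: 6]: diet is herbivore — doesn't qualify, so No match.
[age: 1, mass: 45, diet: herbivore, legs: 6]: diet is herbivore — doesn't qualify, so No match.
[age: 12, mass: 9, diet: omnivore, legs: 1]: diet is omnivore — meets the rule, so Match.

Match, No match, No match, Match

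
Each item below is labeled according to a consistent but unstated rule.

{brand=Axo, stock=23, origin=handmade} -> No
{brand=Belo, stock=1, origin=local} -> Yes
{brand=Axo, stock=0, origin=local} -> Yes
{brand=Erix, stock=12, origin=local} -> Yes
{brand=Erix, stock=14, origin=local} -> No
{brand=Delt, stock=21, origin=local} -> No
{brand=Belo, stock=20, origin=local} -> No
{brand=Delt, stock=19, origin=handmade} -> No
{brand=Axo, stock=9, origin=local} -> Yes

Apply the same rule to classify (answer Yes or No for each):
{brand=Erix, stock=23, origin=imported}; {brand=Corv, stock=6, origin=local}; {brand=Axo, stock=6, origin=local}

Rule: stock ≤ 12. This holds for each 'Yes' example and fails for each 'No' one.
{brand=Erix, stock=23, origin=imported}: No (stock = 23).
{brand=Corv, stock=6, origin=local}: Yes (stock = 6).
{brand=Axo, stock=6, origin=local}: Yes (stock = 6).

No, Yes, Yes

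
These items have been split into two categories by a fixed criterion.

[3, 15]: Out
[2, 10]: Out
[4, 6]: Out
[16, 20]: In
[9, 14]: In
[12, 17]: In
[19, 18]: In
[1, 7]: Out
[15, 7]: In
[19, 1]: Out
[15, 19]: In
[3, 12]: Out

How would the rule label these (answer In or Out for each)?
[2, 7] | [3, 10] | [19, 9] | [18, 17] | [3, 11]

Every 'In' example satisfies: sum ≥ 22. None of the 'Out' examples do.
Out: [2, 7], since 2+7 = 9.
Out: [3, 10], since 3+10 = 13.
In: [19, 9], since 19+9 = 28.
In: [18, 17], since 18+17 = 35.
Out: [3, 11], since 3+11 = 14.

Out, Out, In, In, Out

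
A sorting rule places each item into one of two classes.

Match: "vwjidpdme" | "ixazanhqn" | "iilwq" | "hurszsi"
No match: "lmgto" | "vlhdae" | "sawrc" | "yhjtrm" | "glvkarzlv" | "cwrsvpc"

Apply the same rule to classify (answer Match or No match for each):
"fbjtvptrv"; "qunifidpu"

Checking candidate rules against both groups, what survives is: contains 'i'.
"fbjtvptrv": no 'i', does not satisfy this → No match. "qunifidpu": has 'i', qualifies → Match.

No match, Match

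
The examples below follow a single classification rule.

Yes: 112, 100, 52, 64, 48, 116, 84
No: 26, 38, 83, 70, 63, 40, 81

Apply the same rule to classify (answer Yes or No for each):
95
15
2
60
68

No, No, No, Yes, Yes

Rule: multiple of 4 AND at least 48. This holds for each 'Yes' example and fails for each 'No' one.
95: No (95 = 4·23 + 3, 95 ≥ 48). 15: No (15 = 4·3 + 3, 15 < 48). 2: No (2 = 4·0 + 2, 2 < 48). 60: Yes (60 = 4·15, 60 ≥ 48). 68: Yes (68 = 4·17, 68 ≥ 48).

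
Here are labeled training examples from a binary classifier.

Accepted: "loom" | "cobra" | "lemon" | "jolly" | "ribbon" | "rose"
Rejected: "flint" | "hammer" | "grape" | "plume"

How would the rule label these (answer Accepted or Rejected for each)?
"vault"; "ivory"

All 'Accepted' examples share one property — contains 'o' — and every 'Rejected' example lacks it.
"vault": no 'o' — doesn't match, so Rejected. "ivory": has 'o' — satisfies this, so Accepted.

Rejected, Accepted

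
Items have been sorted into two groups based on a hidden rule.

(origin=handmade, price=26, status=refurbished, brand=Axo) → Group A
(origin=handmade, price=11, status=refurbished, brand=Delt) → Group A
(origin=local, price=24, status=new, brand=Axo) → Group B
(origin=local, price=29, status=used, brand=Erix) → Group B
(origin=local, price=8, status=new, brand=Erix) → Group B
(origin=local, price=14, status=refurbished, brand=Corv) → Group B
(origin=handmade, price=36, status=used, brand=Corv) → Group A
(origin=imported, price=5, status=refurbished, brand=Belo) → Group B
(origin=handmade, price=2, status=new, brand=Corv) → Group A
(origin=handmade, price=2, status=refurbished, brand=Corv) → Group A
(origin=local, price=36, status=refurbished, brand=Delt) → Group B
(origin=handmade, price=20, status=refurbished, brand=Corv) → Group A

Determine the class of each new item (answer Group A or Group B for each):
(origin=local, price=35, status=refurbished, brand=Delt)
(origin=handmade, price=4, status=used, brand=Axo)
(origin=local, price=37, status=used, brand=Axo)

All 'Group A' examples share one property — origin is handmade — and every 'Group B' example lacks it.

Group B, Group A, Group B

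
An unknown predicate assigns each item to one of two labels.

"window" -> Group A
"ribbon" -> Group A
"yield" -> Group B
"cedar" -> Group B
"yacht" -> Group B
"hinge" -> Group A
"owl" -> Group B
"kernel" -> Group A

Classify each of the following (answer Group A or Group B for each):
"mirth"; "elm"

Looking at the examples, the only property every 'Group A' case has and every 'Group B' case lacks is: contains 'n'.
"mirth" — no 'n', hence Group B.
"elm" — no 'n', hence Group B.

Group B, Group B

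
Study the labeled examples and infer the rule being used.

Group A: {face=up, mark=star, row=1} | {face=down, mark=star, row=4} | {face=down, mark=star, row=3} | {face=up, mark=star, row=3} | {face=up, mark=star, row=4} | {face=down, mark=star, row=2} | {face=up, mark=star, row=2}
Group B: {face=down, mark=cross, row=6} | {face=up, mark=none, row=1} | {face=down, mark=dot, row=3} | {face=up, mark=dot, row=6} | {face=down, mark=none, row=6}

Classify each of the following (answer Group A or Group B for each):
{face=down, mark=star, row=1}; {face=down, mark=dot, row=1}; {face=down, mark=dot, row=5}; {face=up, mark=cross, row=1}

Looking at the examples, the only property every 'Group A' case has and every 'Group B' case lacks is: mark is star.
{face=down, mark=star, row=1} → mark is star → Group A. {face=down, mark=dot, row=1} → mark is dot → Group B. {face=down, mark=dot, row=5} → mark is dot → Group B. {face=up, mark=cross, row=1} → mark is cross → Group B.

Group A, Group B, Group B, Group B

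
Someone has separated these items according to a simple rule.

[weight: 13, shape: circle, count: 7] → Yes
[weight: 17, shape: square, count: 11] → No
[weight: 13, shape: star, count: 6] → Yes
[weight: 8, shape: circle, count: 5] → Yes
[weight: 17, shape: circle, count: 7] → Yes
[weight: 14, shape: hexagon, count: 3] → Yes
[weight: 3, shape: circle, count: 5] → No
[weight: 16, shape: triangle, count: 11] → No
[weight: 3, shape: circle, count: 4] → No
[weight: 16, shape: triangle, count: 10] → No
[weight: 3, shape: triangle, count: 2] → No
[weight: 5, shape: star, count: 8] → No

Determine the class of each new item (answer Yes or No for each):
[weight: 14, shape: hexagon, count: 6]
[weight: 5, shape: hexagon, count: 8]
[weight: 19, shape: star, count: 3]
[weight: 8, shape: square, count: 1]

Yes, No, Yes, Yes

Every 'Yes' example satisfies: weight ≥ 5 AND count ≤ 7. None of the 'No' examples do.
[weight: 14, shape: hexagon, count: 6] → weight = 14, count = 6 → Yes. [weight: 5, shape: hexagon, count: 8] → weight = 5, count = 8 → No. [weight: 19, shape: star, count: 3] → weight = 19, count = 3 → Yes. [weight: 8, shape: square, count: 1] → weight = 8, count = 1 → Yes.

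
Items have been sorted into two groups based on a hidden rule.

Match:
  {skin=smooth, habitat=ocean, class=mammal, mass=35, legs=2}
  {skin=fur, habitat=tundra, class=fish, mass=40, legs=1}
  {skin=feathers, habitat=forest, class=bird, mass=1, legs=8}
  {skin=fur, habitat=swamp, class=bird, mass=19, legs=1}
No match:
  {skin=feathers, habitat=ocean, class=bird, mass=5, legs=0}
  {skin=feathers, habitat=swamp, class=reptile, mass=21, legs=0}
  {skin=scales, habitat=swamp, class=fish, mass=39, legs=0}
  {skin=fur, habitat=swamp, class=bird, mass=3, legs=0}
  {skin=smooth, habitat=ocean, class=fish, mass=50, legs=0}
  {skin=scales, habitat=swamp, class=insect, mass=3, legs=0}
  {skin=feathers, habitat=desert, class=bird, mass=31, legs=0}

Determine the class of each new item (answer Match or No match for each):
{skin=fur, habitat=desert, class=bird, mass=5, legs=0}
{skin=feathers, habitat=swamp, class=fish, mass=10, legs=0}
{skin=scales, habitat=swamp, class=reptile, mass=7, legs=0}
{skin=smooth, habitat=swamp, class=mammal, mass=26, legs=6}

No match, No match, No match, Match

A rule that fits every label: legs ≥ 1 — true of each 'Match' example, false of each 'No match' one.
{skin=fur, habitat=desert, class=bird, mass=5, legs=0} → legs = 0 → No match.
{skin=feathers, habitat=swamp, class=fish, mass=10, legs=0} → legs = 0 → No match.
{skin=scales, habitat=swamp, class=reptile, mass=7, legs=0} → legs = 0 → No match.
{skin=smooth, habitat=swamp, class=mammal, mass=26, legs=6} → legs = 6 → Match.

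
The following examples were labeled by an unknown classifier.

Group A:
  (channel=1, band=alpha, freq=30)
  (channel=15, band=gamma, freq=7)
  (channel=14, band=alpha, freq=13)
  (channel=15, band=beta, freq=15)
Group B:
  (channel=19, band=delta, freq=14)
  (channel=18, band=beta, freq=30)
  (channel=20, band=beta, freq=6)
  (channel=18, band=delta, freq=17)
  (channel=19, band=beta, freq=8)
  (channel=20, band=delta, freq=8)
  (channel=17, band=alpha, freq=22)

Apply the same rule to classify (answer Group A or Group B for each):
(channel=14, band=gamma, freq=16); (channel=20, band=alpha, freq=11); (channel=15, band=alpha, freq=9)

Group A, Group B, Group A

The pattern is that an item is 'Group A' exactly when: channel ≤ 15.
(channel=14, band=gamma, freq=16) → channel = 14 → Group A.
(channel=20, band=alpha, freq=11) → channel = 20 → Group B.
(channel=15, band=alpha, freq=9) → channel = 15 → Group A.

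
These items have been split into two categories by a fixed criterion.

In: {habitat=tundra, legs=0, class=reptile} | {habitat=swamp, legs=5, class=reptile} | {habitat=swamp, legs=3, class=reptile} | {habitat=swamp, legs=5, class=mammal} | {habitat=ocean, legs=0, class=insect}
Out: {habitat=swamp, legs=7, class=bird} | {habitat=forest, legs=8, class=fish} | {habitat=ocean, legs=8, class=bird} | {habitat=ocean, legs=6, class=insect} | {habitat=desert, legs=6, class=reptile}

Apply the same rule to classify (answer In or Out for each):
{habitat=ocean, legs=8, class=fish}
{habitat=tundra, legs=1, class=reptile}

'In' ⟺ legs ≤ 5.
{habitat=ocean, legs=8, class=fish} → legs = 8 → Out. {habitat=tundra, legs=1, class=reptile} → legs = 1 → In.

Out, In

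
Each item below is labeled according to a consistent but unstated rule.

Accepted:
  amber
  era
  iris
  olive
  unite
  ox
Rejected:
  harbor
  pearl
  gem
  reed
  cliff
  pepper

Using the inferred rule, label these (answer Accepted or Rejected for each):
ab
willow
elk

Accepted, Rejected, Accepted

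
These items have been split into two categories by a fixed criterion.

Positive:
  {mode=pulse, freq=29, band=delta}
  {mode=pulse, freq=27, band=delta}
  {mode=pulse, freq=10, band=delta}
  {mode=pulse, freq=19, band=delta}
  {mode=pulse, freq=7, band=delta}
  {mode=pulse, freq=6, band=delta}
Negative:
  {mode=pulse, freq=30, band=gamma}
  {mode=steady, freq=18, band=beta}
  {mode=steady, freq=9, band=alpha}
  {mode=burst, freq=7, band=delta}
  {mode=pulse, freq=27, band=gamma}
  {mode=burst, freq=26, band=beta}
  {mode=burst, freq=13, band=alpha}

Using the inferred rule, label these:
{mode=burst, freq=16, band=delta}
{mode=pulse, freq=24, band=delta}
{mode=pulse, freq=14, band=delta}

Negative, Positive, Positive

The pattern is that an item is 'Positive' exactly when: mode is pulse AND band is delta.
{mode=burst, freq=16, band=delta}: mode is burst, band is delta, doesn't qualify → Negative. {mode=pulse, freq=24, band=delta}: mode is pulse, band is delta, checks out → Positive. {mode=pulse, freq=14, band=delta}: mode is pulse, band is delta, checks out → Positive.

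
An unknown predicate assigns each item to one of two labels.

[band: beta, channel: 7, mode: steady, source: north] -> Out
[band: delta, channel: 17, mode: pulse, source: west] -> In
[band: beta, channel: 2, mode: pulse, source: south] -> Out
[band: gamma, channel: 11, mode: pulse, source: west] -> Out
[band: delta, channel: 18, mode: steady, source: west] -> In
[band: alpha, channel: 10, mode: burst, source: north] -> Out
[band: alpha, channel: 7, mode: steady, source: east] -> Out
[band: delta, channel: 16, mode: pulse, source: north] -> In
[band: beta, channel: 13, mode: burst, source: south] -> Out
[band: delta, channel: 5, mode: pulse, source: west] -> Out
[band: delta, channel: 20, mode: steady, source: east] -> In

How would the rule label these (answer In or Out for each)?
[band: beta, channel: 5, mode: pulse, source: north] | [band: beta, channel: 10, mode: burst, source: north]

Out, Out

A rule that fits every label: channel ≥ 16 — true of each 'In' example, false of each 'Out' one.
[band: beta, channel: 5, mode: pulse, source: north]: Out (channel = 5). [band: beta, channel: 10, mode: burst, source: north]: Out (channel = 10).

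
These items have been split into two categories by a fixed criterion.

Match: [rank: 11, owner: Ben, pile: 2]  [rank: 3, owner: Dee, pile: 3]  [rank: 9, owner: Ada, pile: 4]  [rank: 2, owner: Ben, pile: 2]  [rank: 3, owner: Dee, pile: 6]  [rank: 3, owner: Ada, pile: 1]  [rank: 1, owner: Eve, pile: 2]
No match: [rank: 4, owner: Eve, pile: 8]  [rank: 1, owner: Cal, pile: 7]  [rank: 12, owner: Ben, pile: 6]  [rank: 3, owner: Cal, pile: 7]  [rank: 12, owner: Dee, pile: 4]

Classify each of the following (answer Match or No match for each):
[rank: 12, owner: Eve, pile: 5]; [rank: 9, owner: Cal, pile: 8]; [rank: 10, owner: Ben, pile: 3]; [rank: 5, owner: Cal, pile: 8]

No match, No match, Match, No match

The common property of the 'Match' items is: rank ≤ 11 AND pile ≤ 6. No 'No match' item has it.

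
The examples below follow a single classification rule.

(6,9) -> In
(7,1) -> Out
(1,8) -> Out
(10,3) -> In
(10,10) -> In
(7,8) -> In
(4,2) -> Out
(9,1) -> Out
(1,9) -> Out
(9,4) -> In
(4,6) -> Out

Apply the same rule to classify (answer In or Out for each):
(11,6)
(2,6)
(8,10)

In, Out, In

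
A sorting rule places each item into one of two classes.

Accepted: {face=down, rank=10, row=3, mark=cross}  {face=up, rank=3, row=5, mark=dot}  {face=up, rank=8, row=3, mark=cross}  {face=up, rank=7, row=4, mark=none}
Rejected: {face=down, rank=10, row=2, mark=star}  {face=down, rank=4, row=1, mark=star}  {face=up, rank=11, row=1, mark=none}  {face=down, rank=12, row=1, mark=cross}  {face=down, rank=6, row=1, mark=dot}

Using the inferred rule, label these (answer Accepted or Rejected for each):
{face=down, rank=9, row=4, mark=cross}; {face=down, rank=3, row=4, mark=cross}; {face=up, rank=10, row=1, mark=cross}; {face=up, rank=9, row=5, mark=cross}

A rule that fits every label: row ≥ 3 — true of each 'Accepted' example, false of each 'Rejected' one.
{face=down, rank=9, row=4, mark=cross} — row = 4, hence Accepted. {face=down, rank=3, row=4, mark=cross} — row = 4, hence Accepted. {face=up, rank=10, row=1, mark=cross} — row = 1, hence Rejected. {face=up, rank=9, row=5, mark=cross} — row = 5, hence Accepted.

Accepted, Accepted, Rejected, Accepted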